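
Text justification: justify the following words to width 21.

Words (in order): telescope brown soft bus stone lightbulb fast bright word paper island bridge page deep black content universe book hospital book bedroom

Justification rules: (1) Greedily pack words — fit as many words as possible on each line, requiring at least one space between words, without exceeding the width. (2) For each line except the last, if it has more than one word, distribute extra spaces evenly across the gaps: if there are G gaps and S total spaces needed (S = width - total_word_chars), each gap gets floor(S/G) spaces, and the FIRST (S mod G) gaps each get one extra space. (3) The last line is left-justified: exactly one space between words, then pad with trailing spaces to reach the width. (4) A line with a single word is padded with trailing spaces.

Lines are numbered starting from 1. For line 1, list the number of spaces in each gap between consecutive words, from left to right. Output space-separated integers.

Answer: 2 1

Derivation:
Line 1: ['telescope', 'brown', 'soft'] (min_width=20, slack=1)
Line 2: ['bus', 'stone', 'lightbulb'] (min_width=19, slack=2)
Line 3: ['fast', 'bright', 'word'] (min_width=16, slack=5)
Line 4: ['paper', 'island', 'bridge'] (min_width=19, slack=2)
Line 5: ['page', 'deep', 'black'] (min_width=15, slack=6)
Line 6: ['content', 'universe', 'book'] (min_width=21, slack=0)
Line 7: ['hospital', 'book', 'bedroom'] (min_width=21, slack=0)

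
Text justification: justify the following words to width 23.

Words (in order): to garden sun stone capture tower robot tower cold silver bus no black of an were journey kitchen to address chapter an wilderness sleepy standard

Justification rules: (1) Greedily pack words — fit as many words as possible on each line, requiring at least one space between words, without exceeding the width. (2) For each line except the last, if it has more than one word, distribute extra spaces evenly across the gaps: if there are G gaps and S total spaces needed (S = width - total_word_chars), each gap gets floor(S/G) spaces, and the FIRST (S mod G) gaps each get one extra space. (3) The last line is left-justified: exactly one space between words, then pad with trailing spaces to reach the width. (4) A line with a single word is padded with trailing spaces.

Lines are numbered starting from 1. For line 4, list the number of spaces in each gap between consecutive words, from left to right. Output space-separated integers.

Answer: 2 2 2 2

Derivation:
Line 1: ['to', 'garden', 'sun', 'stone'] (min_width=19, slack=4)
Line 2: ['capture', 'tower', 'robot'] (min_width=19, slack=4)
Line 3: ['tower', 'cold', 'silver', 'bus'] (min_width=21, slack=2)
Line 4: ['no', 'black', 'of', 'an', 'were'] (min_width=19, slack=4)
Line 5: ['journey', 'kitchen', 'to'] (min_width=18, slack=5)
Line 6: ['address', 'chapter', 'an'] (min_width=18, slack=5)
Line 7: ['wilderness', 'sleepy'] (min_width=17, slack=6)
Line 8: ['standard'] (min_width=8, slack=15)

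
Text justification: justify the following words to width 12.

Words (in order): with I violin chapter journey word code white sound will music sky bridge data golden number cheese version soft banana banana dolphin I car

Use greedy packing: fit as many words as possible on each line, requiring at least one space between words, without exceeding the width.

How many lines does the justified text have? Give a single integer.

Answer: 16

Derivation:
Line 1: ['with', 'I'] (min_width=6, slack=6)
Line 2: ['violin'] (min_width=6, slack=6)
Line 3: ['chapter'] (min_width=7, slack=5)
Line 4: ['journey', 'word'] (min_width=12, slack=0)
Line 5: ['code', 'white'] (min_width=10, slack=2)
Line 6: ['sound', 'will'] (min_width=10, slack=2)
Line 7: ['music', 'sky'] (min_width=9, slack=3)
Line 8: ['bridge', 'data'] (min_width=11, slack=1)
Line 9: ['golden'] (min_width=6, slack=6)
Line 10: ['number'] (min_width=6, slack=6)
Line 11: ['cheese'] (min_width=6, slack=6)
Line 12: ['version', 'soft'] (min_width=12, slack=0)
Line 13: ['banana'] (min_width=6, slack=6)
Line 14: ['banana'] (min_width=6, slack=6)
Line 15: ['dolphin', 'I'] (min_width=9, slack=3)
Line 16: ['car'] (min_width=3, slack=9)
Total lines: 16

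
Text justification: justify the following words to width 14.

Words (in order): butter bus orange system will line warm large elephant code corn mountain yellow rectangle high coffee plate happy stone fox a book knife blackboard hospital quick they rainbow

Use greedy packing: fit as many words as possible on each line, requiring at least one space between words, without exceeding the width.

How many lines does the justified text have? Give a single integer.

Answer: 15

Derivation:
Line 1: ['butter', 'bus'] (min_width=10, slack=4)
Line 2: ['orange', 'system'] (min_width=13, slack=1)
Line 3: ['will', 'line', 'warm'] (min_width=14, slack=0)
Line 4: ['large', 'elephant'] (min_width=14, slack=0)
Line 5: ['code', 'corn'] (min_width=9, slack=5)
Line 6: ['mountain'] (min_width=8, slack=6)
Line 7: ['yellow'] (min_width=6, slack=8)
Line 8: ['rectangle', 'high'] (min_width=14, slack=0)
Line 9: ['coffee', 'plate'] (min_width=12, slack=2)
Line 10: ['happy', 'stone'] (min_width=11, slack=3)
Line 11: ['fox', 'a', 'book'] (min_width=10, slack=4)
Line 12: ['knife'] (min_width=5, slack=9)
Line 13: ['blackboard'] (min_width=10, slack=4)
Line 14: ['hospital', 'quick'] (min_width=14, slack=0)
Line 15: ['they', 'rainbow'] (min_width=12, slack=2)
Total lines: 15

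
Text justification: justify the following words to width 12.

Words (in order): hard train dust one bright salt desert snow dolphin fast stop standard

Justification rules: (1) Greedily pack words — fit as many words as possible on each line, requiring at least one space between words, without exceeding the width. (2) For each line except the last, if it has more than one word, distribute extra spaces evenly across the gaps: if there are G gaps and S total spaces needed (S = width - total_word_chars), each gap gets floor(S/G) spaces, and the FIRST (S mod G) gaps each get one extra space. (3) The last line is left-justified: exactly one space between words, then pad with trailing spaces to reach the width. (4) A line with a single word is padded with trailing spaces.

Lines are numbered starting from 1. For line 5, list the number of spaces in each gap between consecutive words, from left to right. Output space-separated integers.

Answer: 1

Derivation:
Line 1: ['hard', 'train'] (min_width=10, slack=2)
Line 2: ['dust', 'one'] (min_width=8, slack=4)
Line 3: ['bright', 'salt'] (min_width=11, slack=1)
Line 4: ['desert', 'snow'] (min_width=11, slack=1)
Line 5: ['dolphin', 'fast'] (min_width=12, slack=0)
Line 6: ['stop'] (min_width=4, slack=8)
Line 7: ['standard'] (min_width=8, slack=4)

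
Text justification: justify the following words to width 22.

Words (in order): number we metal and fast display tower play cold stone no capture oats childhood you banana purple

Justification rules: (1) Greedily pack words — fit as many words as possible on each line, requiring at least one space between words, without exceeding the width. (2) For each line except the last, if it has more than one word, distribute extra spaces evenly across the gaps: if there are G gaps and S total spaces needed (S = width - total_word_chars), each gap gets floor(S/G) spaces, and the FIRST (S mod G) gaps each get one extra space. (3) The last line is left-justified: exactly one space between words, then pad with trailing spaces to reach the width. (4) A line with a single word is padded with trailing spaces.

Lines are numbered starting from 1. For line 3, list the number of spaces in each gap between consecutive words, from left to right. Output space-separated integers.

Answer: 3 2 2

Derivation:
Line 1: ['number', 'we', 'metal', 'and'] (min_width=19, slack=3)
Line 2: ['fast', 'display', 'tower'] (min_width=18, slack=4)
Line 3: ['play', 'cold', 'stone', 'no'] (min_width=18, slack=4)
Line 4: ['capture', 'oats', 'childhood'] (min_width=22, slack=0)
Line 5: ['you', 'banana', 'purple'] (min_width=17, slack=5)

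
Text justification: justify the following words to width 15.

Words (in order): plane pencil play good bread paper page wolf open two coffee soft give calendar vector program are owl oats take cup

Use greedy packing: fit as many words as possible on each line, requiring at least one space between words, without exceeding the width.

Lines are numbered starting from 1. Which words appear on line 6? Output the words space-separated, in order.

Line 1: ['plane', 'pencil'] (min_width=12, slack=3)
Line 2: ['play', 'good', 'bread'] (min_width=15, slack=0)
Line 3: ['paper', 'page', 'wolf'] (min_width=15, slack=0)
Line 4: ['open', 'two', 'coffee'] (min_width=15, slack=0)
Line 5: ['soft', 'give'] (min_width=9, slack=6)
Line 6: ['calendar', 'vector'] (min_width=15, slack=0)
Line 7: ['program', 'are', 'owl'] (min_width=15, slack=0)
Line 8: ['oats', 'take', 'cup'] (min_width=13, slack=2)

Answer: calendar vector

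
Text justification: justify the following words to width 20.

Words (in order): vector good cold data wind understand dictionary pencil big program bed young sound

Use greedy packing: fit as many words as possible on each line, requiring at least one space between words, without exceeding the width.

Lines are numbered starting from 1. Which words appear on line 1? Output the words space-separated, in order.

Line 1: ['vector', 'good', 'cold'] (min_width=16, slack=4)
Line 2: ['data', 'wind', 'understand'] (min_width=20, slack=0)
Line 3: ['dictionary', 'pencil'] (min_width=17, slack=3)
Line 4: ['big', 'program', 'bed'] (min_width=15, slack=5)
Line 5: ['young', 'sound'] (min_width=11, slack=9)

Answer: vector good cold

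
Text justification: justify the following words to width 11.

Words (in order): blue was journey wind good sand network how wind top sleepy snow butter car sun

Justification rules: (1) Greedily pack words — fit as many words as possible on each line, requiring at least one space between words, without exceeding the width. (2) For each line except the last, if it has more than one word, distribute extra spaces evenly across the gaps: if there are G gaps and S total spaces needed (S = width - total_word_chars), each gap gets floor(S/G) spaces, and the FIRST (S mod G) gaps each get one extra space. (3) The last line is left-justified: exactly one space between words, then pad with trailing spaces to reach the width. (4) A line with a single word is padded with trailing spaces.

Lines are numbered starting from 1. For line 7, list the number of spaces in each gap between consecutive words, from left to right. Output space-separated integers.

Line 1: ['blue', 'was'] (min_width=8, slack=3)
Line 2: ['journey'] (min_width=7, slack=4)
Line 3: ['wind', 'good'] (min_width=9, slack=2)
Line 4: ['sand'] (min_width=4, slack=7)
Line 5: ['network', 'how'] (min_width=11, slack=0)
Line 6: ['wind', 'top'] (min_width=8, slack=3)
Line 7: ['sleepy', 'snow'] (min_width=11, slack=0)
Line 8: ['butter', 'car'] (min_width=10, slack=1)
Line 9: ['sun'] (min_width=3, slack=8)

Answer: 1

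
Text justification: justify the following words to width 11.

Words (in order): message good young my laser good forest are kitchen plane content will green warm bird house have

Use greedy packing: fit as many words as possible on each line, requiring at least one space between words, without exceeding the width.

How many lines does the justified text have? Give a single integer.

Line 1: ['message'] (min_width=7, slack=4)
Line 2: ['good', 'young'] (min_width=10, slack=1)
Line 3: ['my', 'laser'] (min_width=8, slack=3)
Line 4: ['good', 'forest'] (min_width=11, slack=0)
Line 5: ['are', 'kitchen'] (min_width=11, slack=0)
Line 6: ['plane'] (min_width=5, slack=6)
Line 7: ['content'] (min_width=7, slack=4)
Line 8: ['will', 'green'] (min_width=10, slack=1)
Line 9: ['warm', 'bird'] (min_width=9, slack=2)
Line 10: ['house', 'have'] (min_width=10, slack=1)
Total lines: 10

Answer: 10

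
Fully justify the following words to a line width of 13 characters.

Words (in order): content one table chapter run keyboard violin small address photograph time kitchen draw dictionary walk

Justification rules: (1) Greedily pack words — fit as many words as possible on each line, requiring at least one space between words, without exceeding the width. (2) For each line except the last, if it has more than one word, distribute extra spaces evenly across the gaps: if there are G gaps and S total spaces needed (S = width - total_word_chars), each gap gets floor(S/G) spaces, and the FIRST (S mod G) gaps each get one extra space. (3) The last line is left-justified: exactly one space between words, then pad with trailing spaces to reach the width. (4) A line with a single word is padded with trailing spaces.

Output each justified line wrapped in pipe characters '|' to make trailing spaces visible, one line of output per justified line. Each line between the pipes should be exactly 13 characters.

Line 1: ['content', 'one'] (min_width=11, slack=2)
Line 2: ['table', 'chapter'] (min_width=13, slack=0)
Line 3: ['run', 'keyboard'] (min_width=12, slack=1)
Line 4: ['violin', 'small'] (min_width=12, slack=1)
Line 5: ['address'] (min_width=7, slack=6)
Line 6: ['photograph'] (min_width=10, slack=3)
Line 7: ['time', 'kitchen'] (min_width=12, slack=1)
Line 8: ['draw'] (min_width=4, slack=9)
Line 9: ['dictionary'] (min_width=10, slack=3)
Line 10: ['walk'] (min_width=4, slack=9)

Answer: |content   one|
|table chapter|
|run  keyboard|
|violin  small|
|address      |
|photograph   |
|time  kitchen|
|draw         |
|dictionary   |
|walk         |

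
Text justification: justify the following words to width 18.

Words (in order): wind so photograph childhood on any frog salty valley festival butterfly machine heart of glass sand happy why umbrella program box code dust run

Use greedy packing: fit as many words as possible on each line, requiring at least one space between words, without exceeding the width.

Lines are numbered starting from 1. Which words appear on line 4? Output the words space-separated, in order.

Line 1: ['wind', 'so', 'photograph'] (min_width=18, slack=0)
Line 2: ['childhood', 'on', 'any'] (min_width=16, slack=2)
Line 3: ['frog', 'salty', 'valley'] (min_width=17, slack=1)
Line 4: ['festival', 'butterfly'] (min_width=18, slack=0)
Line 5: ['machine', 'heart', 'of'] (min_width=16, slack=2)
Line 6: ['glass', 'sand', 'happy'] (min_width=16, slack=2)
Line 7: ['why', 'umbrella'] (min_width=12, slack=6)
Line 8: ['program', 'box', 'code'] (min_width=16, slack=2)
Line 9: ['dust', 'run'] (min_width=8, slack=10)

Answer: festival butterfly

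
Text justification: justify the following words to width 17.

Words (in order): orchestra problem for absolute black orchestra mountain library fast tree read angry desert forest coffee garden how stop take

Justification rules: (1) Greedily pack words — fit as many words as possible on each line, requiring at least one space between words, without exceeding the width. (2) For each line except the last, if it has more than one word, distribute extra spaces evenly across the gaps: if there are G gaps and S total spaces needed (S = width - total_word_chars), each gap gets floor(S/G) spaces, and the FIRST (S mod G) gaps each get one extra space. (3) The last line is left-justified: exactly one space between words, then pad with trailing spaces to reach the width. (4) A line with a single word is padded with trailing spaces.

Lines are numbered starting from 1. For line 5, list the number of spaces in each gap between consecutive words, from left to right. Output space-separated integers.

Line 1: ['orchestra', 'problem'] (min_width=17, slack=0)
Line 2: ['for', 'absolute'] (min_width=12, slack=5)
Line 3: ['black', 'orchestra'] (min_width=15, slack=2)
Line 4: ['mountain', 'library'] (min_width=16, slack=1)
Line 5: ['fast', 'tree', 'read'] (min_width=14, slack=3)
Line 6: ['angry', 'desert'] (min_width=12, slack=5)
Line 7: ['forest', 'coffee'] (min_width=13, slack=4)
Line 8: ['garden', 'how', 'stop'] (min_width=15, slack=2)
Line 9: ['take'] (min_width=4, slack=13)

Answer: 3 2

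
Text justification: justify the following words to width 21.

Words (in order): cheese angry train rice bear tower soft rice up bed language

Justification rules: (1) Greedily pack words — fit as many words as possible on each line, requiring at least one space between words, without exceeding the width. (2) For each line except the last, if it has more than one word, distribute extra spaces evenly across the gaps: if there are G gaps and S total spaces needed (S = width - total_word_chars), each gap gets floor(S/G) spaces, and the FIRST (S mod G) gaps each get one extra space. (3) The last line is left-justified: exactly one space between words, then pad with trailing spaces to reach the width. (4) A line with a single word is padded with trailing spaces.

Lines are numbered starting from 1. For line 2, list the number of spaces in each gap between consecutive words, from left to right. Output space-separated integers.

Line 1: ['cheese', 'angry', 'train'] (min_width=18, slack=3)
Line 2: ['rice', 'bear', 'tower', 'soft'] (min_width=20, slack=1)
Line 3: ['rice', 'up', 'bed', 'language'] (min_width=20, slack=1)

Answer: 2 1 1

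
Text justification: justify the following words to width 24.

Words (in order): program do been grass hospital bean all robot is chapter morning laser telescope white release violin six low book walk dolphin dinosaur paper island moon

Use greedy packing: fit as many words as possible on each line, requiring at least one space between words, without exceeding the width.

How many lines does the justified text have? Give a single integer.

Line 1: ['program', 'do', 'been', 'grass'] (min_width=21, slack=3)
Line 2: ['hospital', 'bean', 'all', 'robot'] (min_width=23, slack=1)
Line 3: ['is', 'chapter', 'morning', 'laser'] (min_width=24, slack=0)
Line 4: ['telescope', 'white', 'release'] (min_width=23, slack=1)
Line 5: ['violin', 'six', 'low', 'book', 'walk'] (min_width=24, slack=0)
Line 6: ['dolphin', 'dinosaur', 'paper'] (min_width=22, slack=2)
Line 7: ['island', 'moon'] (min_width=11, slack=13)
Total lines: 7

Answer: 7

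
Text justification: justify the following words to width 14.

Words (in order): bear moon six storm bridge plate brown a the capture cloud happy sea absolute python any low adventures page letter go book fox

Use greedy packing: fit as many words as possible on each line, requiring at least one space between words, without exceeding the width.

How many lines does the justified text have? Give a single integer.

Answer: 10

Derivation:
Line 1: ['bear', 'moon', 'six'] (min_width=13, slack=1)
Line 2: ['storm', 'bridge'] (min_width=12, slack=2)
Line 3: ['plate', 'brown', 'a'] (min_width=13, slack=1)
Line 4: ['the', 'capture'] (min_width=11, slack=3)
Line 5: ['cloud', 'happy'] (min_width=11, slack=3)
Line 6: ['sea', 'absolute'] (min_width=12, slack=2)
Line 7: ['python', 'any', 'low'] (min_width=14, slack=0)
Line 8: ['adventures'] (min_width=10, slack=4)
Line 9: ['page', 'letter', 'go'] (min_width=14, slack=0)
Line 10: ['book', 'fox'] (min_width=8, slack=6)
Total lines: 10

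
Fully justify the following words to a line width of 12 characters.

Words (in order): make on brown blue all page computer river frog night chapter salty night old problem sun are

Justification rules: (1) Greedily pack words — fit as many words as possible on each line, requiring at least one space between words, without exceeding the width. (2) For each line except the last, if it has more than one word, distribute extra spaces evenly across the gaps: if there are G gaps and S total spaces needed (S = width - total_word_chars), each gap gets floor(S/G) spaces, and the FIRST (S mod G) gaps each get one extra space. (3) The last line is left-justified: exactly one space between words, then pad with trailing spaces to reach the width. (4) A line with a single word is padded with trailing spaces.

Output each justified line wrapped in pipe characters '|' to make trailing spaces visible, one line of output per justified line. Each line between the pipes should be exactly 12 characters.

Line 1: ['make', 'on'] (min_width=7, slack=5)
Line 2: ['brown', 'blue'] (min_width=10, slack=2)
Line 3: ['all', 'page'] (min_width=8, slack=4)
Line 4: ['computer'] (min_width=8, slack=4)
Line 5: ['river', 'frog'] (min_width=10, slack=2)
Line 6: ['night'] (min_width=5, slack=7)
Line 7: ['chapter'] (min_width=7, slack=5)
Line 8: ['salty', 'night'] (min_width=11, slack=1)
Line 9: ['old', 'problem'] (min_width=11, slack=1)
Line 10: ['sun', 'are'] (min_width=7, slack=5)

Answer: |make      on|
|brown   blue|
|all     page|
|computer    |
|river   frog|
|night       |
|chapter     |
|salty  night|
|old  problem|
|sun are     |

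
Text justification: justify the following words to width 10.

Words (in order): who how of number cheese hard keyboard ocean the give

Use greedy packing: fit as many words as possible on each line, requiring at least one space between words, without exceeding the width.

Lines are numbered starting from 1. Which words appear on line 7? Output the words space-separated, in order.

Line 1: ['who', 'how', 'of'] (min_width=10, slack=0)
Line 2: ['number'] (min_width=6, slack=4)
Line 3: ['cheese'] (min_width=6, slack=4)
Line 4: ['hard'] (min_width=4, slack=6)
Line 5: ['keyboard'] (min_width=8, slack=2)
Line 6: ['ocean', 'the'] (min_width=9, slack=1)
Line 7: ['give'] (min_width=4, slack=6)

Answer: give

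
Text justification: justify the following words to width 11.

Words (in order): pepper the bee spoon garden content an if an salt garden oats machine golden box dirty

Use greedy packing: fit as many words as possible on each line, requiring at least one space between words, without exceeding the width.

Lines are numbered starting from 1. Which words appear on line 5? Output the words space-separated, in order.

Answer: if an salt

Derivation:
Line 1: ['pepper', 'the'] (min_width=10, slack=1)
Line 2: ['bee', 'spoon'] (min_width=9, slack=2)
Line 3: ['garden'] (min_width=6, slack=5)
Line 4: ['content', 'an'] (min_width=10, slack=1)
Line 5: ['if', 'an', 'salt'] (min_width=10, slack=1)
Line 6: ['garden', 'oats'] (min_width=11, slack=0)
Line 7: ['machine'] (min_width=7, slack=4)
Line 8: ['golden', 'box'] (min_width=10, slack=1)
Line 9: ['dirty'] (min_width=5, slack=6)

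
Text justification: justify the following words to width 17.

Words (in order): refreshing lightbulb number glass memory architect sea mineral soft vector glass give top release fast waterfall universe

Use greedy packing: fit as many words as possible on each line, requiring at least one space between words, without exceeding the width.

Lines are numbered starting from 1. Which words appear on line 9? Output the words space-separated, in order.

Answer: universe

Derivation:
Line 1: ['refreshing'] (min_width=10, slack=7)
Line 2: ['lightbulb', 'number'] (min_width=16, slack=1)
Line 3: ['glass', 'memory'] (min_width=12, slack=5)
Line 4: ['architect', 'sea'] (min_width=13, slack=4)
Line 5: ['mineral', 'soft'] (min_width=12, slack=5)
Line 6: ['vector', 'glass', 'give'] (min_width=17, slack=0)
Line 7: ['top', 'release', 'fast'] (min_width=16, slack=1)
Line 8: ['waterfall'] (min_width=9, slack=8)
Line 9: ['universe'] (min_width=8, slack=9)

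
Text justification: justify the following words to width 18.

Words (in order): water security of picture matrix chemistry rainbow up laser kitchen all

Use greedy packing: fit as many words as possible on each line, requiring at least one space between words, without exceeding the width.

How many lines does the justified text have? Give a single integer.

Line 1: ['water', 'security', 'of'] (min_width=17, slack=1)
Line 2: ['picture', 'matrix'] (min_width=14, slack=4)
Line 3: ['chemistry', 'rainbow'] (min_width=17, slack=1)
Line 4: ['up', 'laser', 'kitchen'] (min_width=16, slack=2)
Line 5: ['all'] (min_width=3, slack=15)
Total lines: 5

Answer: 5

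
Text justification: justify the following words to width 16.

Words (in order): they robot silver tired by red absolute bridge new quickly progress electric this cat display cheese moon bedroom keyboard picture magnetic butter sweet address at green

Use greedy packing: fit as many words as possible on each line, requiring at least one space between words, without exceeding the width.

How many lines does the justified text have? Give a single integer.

Line 1: ['they', 'robot'] (min_width=10, slack=6)
Line 2: ['silver', 'tired', 'by'] (min_width=15, slack=1)
Line 3: ['red', 'absolute'] (min_width=12, slack=4)
Line 4: ['bridge', 'new'] (min_width=10, slack=6)
Line 5: ['quickly', 'progress'] (min_width=16, slack=0)
Line 6: ['electric', 'this'] (min_width=13, slack=3)
Line 7: ['cat', 'display'] (min_width=11, slack=5)
Line 8: ['cheese', 'moon'] (min_width=11, slack=5)
Line 9: ['bedroom', 'keyboard'] (min_width=16, slack=0)
Line 10: ['picture', 'magnetic'] (min_width=16, slack=0)
Line 11: ['butter', 'sweet'] (min_width=12, slack=4)
Line 12: ['address', 'at', 'green'] (min_width=16, slack=0)
Total lines: 12

Answer: 12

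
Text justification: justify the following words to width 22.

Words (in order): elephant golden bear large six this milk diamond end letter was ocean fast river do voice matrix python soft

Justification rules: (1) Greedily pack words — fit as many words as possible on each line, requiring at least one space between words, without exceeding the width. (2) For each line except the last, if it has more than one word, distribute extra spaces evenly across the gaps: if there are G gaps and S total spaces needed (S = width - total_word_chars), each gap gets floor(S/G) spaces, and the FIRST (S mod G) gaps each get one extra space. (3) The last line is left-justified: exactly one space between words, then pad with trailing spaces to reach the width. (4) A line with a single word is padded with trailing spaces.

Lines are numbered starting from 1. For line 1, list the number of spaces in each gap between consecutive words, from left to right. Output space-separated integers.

Answer: 2 2

Derivation:
Line 1: ['elephant', 'golden', 'bear'] (min_width=20, slack=2)
Line 2: ['large', 'six', 'this', 'milk'] (min_width=19, slack=3)
Line 3: ['diamond', 'end', 'letter', 'was'] (min_width=22, slack=0)
Line 4: ['ocean', 'fast', 'river', 'do'] (min_width=19, slack=3)
Line 5: ['voice', 'matrix', 'python'] (min_width=19, slack=3)
Line 6: ['soft'] (min_width=4, slack=18)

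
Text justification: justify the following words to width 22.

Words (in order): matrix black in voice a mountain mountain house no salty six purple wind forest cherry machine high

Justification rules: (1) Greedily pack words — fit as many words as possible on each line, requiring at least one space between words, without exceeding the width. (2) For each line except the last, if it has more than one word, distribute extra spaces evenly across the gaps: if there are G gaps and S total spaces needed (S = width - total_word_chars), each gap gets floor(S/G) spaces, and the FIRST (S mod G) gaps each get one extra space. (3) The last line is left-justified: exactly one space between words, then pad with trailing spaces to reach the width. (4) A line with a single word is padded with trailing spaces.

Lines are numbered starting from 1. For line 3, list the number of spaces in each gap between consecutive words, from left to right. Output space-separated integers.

Line 1: ['matrix', 'black', 'in', 'voice'] (min_width=21, slack=1)
Line 2: ['a', 'mountain', 'mountain'] (min_width=19, slack=3)
Line 3: ['house', 'no', 'salty', 'six'] (min_width=18, slack=4)
Line 4: ['purple', 'wind', 'forest'] (min_width=18, slack=4)
Line 5: ['cherry', 'machine', 'high'] (min_width=19, slack=3)

Answer: 3 2 2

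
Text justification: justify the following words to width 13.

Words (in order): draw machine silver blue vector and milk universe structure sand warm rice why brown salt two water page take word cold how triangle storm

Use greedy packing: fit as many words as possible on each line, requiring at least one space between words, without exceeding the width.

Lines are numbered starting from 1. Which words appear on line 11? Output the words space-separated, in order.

Answer: word cold how

Derivation:
Line 1: ['draw', 'machine'] (min_width=12, slack=1)
Line 2: ['silver', 'blue'] (min_width=11, slack=2)
Line 3: ['vector', 'and'] (min_width=10, slack=3)
Line 4: ['milk', 'universe'] (min_width=13, slack=0)
Line 5: ['structure'] (min_width=9, slack=4)
Line 6: ['sand', 'warm'] (min_width=9, slack=4)
Line 7: ['rice', 'why'] (min_width=8, slack=5)
Line 8: ['brown', 'salt'] (min_width=10, slack=3)
Line 9: ['two', 'water'] (min_width=9, slack=4)
Line 10: ['page', 'take'] (min_width=9, slack=4)
Line 11: ['word', 'cold', 'how'] (min_width=13, slack=0)
Line 12: ['triangle'] (min_width=8, slack=5)
Line 13: ['storm'] (min_width=5, slack=8)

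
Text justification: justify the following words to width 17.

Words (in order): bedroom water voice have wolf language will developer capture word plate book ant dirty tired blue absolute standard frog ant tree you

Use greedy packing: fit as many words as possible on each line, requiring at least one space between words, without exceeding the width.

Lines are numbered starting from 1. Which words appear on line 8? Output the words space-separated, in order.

Answer: standard frog ant

Derivation:
Line 1: ['bedroom', 'water'] (min_width=13, slack=4)
Line 2: ['voice', 'have', 'wolf'] (min_width=15, slack=2)
Line 3: ['language', 'will'] (min_width=13, slack=4)
Line 4: ['developer', 'capture'] (min_width=17, slack=0)
Line 5: ['word', 'plate', 'book'] (min_width=15, slack=2)
Line 6: ['ant', 'dirty', 'tired'] (min_width=15, slack=2)
Line 7: ['blue', 'absolute'] (min_width=13, slack=4)
Line 8: ['standard', 'frog', 'ant'] (min_width=17, slack=0)
Line 9: ['tree', 'you'] (min_width=8, slack=9)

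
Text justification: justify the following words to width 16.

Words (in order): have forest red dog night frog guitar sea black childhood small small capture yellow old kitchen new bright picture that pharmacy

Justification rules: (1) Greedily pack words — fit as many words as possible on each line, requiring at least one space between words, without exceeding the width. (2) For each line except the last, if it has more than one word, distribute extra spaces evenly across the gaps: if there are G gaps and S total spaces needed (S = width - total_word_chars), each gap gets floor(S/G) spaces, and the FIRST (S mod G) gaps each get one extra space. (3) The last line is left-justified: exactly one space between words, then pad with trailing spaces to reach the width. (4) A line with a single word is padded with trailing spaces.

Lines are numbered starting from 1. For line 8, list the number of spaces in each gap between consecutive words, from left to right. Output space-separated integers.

Line 1: ['have', 'forest', 'red'] (min_width=15, slack=1)
Line 2: ['dog', 'night', 'frog'] (min_width=14, slack=2)
Line 3: ['guitar', 'sea', 'black'] (min_width=16, slack=0)
Line 4: ['childhood', 'small'] (min_width=15, slack=1)
Line 5: ['small', 'capture'] (min_width=13, slack=3)
Line 6: ['yellow', 'old'] (min_width=10, slack=6)
Line 7: ['kitchen', 'new'] (min_width=11, slack=5)
Line 8: ['bright', 'picture'] (min_width=14, slack=2)
Line 9: ['that', 'pharmacy'] (min_width=13, slack=3)

Answer: 3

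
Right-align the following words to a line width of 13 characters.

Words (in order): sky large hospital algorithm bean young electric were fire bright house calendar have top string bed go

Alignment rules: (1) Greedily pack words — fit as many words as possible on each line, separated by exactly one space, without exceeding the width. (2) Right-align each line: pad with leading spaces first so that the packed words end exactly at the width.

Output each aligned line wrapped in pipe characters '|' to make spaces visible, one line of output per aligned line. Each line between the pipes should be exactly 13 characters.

Line 1: ['sky', 'large'] (min_width=9, slack=4)
Line 2: ['hospital'] (min_width=8, slack=5)
Line 3: ['algorithm'] (min_width=9, slack=4)
Line 4: ['bean', 'young'] (min_width=10, slack=3)
Line 5: ['electric', 'were'] (min_width=13, slack=0)
Line 6: ['fire', 'bright'] (min_width=11, slack=2)
Line 7: ['house'] (min_width=5, slack=8)
Line 8: ['calendar', 'have'] (min_width=13, slack=0)
Line 9: ['top', 'string'] (min_width=10, slack=3)
Line 10: ['bed', 'go'] (min_width=6, slack=7)

Answer: |    sky large|
|     hospital|
|    algorithm|
|   bean young|
|electric were|
|  fire bright|
|        house|
|calendar have|
|   top string|
|       bed go|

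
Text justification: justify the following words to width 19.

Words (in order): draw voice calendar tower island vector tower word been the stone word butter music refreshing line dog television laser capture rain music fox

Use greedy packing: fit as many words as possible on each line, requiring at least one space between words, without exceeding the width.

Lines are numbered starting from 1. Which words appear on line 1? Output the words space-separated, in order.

Line 1: ['draw', 'voice', 'calendar'] (min_width=19, slack=0)
Line 2: ['tower', 'island', 'vector'] (min_width=19, slack=0)
Line 3: ['tower', 'word', 'been', 'the'] (min_width=19, slack=0)
Line 4: ['stone', 'word', 'butter'] (min_width=17, slack=2)
Line 5: ['music', 'refreshing'] (min_width=16, slack=3)
Line 6: ['line', 'dog', 'television'] (min_width=19, slack=0)
Line 7: ['laser', 'capture', 'rain'] (min_width=18, slack=1)
Line 8: ['music', 'fox'] (min_width=9, slack=10)

Answer: draw voice calendar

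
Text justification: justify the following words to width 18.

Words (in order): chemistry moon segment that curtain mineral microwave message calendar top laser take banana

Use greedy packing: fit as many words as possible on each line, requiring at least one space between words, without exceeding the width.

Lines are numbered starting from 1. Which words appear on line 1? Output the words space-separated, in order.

Answer: chemistry moon

Derivation:
Line 1: ['chemistry', 'moon'] (min_width=14, slack=4)
Line 2: ['segment', 'that'] (min_width=12, slack=6)
Line 3: ['curtain', 'mineral'] (min_width=15, slack=3)
Line 4: ['microwave', 'message'] (min_width=17, slack=1)
Line 5: ['calendar', 'top', 'laser'] (min_width=18, slack=0)
Line 6: ['take', 'banana'] (min_width=11, slack=7)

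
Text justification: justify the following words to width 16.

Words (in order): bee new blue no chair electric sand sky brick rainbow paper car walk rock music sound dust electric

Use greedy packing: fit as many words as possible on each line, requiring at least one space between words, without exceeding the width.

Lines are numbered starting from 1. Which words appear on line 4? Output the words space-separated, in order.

Line 1: ['bee', 'new', 'blue', 'no'] (min_width=15, slack=1)
Line 2: ['chair', 'electric'] (min_width=14, slack=2)
Line 3: ['sand', 'sky', 'brick'] (min_width=14, slack=2)
Line 4: ['rainbow', 'paper'] (min_width=13, slack=3)
Line 5: ['car', 'walk', 'rock'] (min_width=13, slack=3)
Line 6: ['music', 'sound', 'dust'] (min_width=16, slack=0)
Line 7: ['electric'] (min_width=8, slack=8)

Answer: rainbow paper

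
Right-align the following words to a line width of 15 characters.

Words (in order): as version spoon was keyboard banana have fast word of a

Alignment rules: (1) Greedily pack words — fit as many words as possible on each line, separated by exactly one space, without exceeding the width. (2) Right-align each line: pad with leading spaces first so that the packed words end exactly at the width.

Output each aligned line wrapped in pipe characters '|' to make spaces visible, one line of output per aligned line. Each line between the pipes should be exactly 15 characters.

Answer: |     as version|
|      spoon was|
|keyboard banana|
| have fast word|
|           of a|

Derivation:
Line 1: ['as', 'version'] (min_width=10, slack=5)
Line 2: ['spoon', 'was'] (min_width=9, slack=6)
Line 3: ['keyboard', 'banana'] (min_width=15, slack=0)
Line 4: ['have', 'fast', 'word'] (min_width=14, slack=1)
Line 5: ['of', 'a'] (min_width=4, slack=11)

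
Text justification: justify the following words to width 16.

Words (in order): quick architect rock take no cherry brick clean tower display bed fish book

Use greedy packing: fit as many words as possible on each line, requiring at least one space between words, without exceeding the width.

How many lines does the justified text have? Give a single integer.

Answer: 6

Derivation:
Line 1: ['quick', 'architect'] (min_width=15, slack=1)
Line 2: ['rock', 'take', 'no'] (min_width=12, slack=4)
Line 3: ['cherry', 'brick'] (min_width=12, slack=4)
Line 4: ['clean', 'tower'] (min_width=11, slack=5)
Line 5: ['display', 'bed', 'fish'] (min_width=16, slack=0)
Line 6: ['book'] (min_width=4, slack=12)
Total lines: 6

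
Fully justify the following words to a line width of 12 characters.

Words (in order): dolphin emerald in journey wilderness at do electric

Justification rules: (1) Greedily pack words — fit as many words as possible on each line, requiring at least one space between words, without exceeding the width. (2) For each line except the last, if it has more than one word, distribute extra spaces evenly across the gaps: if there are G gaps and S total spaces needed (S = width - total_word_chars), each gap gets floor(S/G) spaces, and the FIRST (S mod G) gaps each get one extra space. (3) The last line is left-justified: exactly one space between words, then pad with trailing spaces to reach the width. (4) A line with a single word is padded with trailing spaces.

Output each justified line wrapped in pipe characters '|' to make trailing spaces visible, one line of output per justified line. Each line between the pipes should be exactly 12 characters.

Answer: |dolphin     |
|emerald   in|
|journey     |
|wilderness  |
|at        do|
|electric    |

Derivation:
Line 1: ['dolphin'] (min_width=7, slack=5)
Line 2: ['emerald', 'in'] (min_width=10, slack=2)
Line 3: ['journey'] (min_width=7, slack=5)
Line 4: ['wilderness'] (min_width=10, slack=2)
Line 5: ['at', 'do'] (min_width=5, slack=7)
Line 6: ['electric'] (min_width=8, slack=4)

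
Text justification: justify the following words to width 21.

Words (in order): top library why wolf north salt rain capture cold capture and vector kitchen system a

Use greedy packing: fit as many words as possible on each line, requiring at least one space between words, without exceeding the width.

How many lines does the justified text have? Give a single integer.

Line 1: ['top', 'library', 'why', 'wolf'] (min_width=20, slack=1)
Line 2: ['north', 'salt', 'rain'] (min_width=15, slack=6)
Line 3: ['capture', 'cold', 'capture'] (min_width=20, slack=1)
Line 4: ['and', 'vector', 'kitchen'] (min_width=18, slack=3)
Line 5: ['system', 'a'] (min_width=8, slack=13)
Total lines: 5

Answer: 5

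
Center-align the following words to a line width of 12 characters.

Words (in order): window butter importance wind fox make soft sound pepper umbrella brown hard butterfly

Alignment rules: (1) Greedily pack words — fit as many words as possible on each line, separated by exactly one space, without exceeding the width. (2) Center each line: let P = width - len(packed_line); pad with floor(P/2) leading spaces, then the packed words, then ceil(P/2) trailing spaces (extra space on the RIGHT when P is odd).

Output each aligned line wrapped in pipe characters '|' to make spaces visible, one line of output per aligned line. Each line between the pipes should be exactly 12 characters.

Line 1: ['window'] (min_width=6, slack=6)
Line 2: ['butter'] (min_width=6, slack=6)
Line 3: ['importance'] (min_width=10, slack=2)
Line 4: ['wind', 'fox'] (min_width=8, slack=4)
Line 5: ['make', 'soft'] (min_width=9, slack=3)
Line 6: ['sound', 'pepper'] (min_width=12, slack=0)
Line 7: ['umbrella'] (min_width=8, slack=4)
Line 8: ['brown', 'hard'] (min_width=10, slack=2)
Line 9: ['butterfly'] (min_width=9, slack=3)

Answer: |   window   |
|   butter   |
| importance |
|  wind fox  |
| make soft  |
|sound pepper|
|  umbrella  |
| brown hard |
| butterfly  |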